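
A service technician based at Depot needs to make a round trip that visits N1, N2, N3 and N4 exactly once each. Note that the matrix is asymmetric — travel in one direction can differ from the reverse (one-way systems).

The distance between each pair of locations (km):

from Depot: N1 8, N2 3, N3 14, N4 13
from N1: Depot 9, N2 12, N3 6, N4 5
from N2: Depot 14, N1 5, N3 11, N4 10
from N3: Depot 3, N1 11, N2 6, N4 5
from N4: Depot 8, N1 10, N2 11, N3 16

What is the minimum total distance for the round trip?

Minimum total distance: 27 km.

Depot → N1 → N2 → N3 → N4 → Depot: 8+12+11+5+8 = 44
Depot → N1 → N2 → N4 → N3 → Depot: 8+12+10+16+3 = 49
Depot → N1 → N3 → N2 → N4 → Depot: 8+6+6+10+8 = 38
Depot → N1 → N3 → N4 → N2 → Depot: 8+6+5+11+14 = 44
Depot → N1 → N4 → N2 → N3 → Depot: 8+5+11+11+3 = 38
Depot → N1 → N4 → N3 → N2 → Depot: 8+5+16+6+14 = 49
Depot → N2 → N1 → N3 → N4 → Depot: 3+5+6+5+8 = 27
Depot → N2 → N1 → N4 → N3 → Depot: 3+5+5+16+3 = 32
Depot → N2 → N3 → N1 → N4 → Depot: 3+11+11+5+8 = 38
Depot → N2 → N3 → N4 → N1 → Depot: 3+11+5+10+9 = 38
Depot → N2 → N4 → N1 → N3 → Depot: 3+10+10+6+3 = 32
Depot → N2 → N4 → N3 → N1 → Depot: 3+10+16+11+9 = 49
Depot → N3 → N1 → N2 → N4 → Depot: 14+11+12+10+8 = 55
Depot → N3 → N1 → N4 → N2 → Depot: 14+11+5+11+14 = 55
… (10 more)
The minimum is 27.
One optimal route: Depot → N2 → N1 → N3 → N4 → Depot.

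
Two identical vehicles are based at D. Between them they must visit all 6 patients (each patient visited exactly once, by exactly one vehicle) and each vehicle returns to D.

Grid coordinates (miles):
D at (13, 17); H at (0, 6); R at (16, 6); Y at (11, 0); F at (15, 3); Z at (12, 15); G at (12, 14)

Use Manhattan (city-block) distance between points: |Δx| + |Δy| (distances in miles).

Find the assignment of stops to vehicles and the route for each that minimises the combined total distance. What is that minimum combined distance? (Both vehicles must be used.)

Check every non-empty split of the stops between the two vehicles; for each half take its own optimal tour:
  {H} + {R, Y, F, Z, G}: 48 + 44 = 92
  {R} + {H, Y, F, Z, G}: 28 + 64 = 92
  {H, R} + {Y, F, Z, G}: 54 + 42 = 96
  {Y} + {H, R, F, Z, G}: 38 + 60 = 98
  {H, Y} + {R, F, Z, G}: 60 + 36 = 96
  {R, Y} + {H, F, Z, G}: 44 + 58 = 102
  … (31 splits in total)
  {Z} + {H, R, Y, F, G}: 6 + 66 = 72  ← best
Best: vehicle 1 D → Z → D = 6; vehicle 2 D → R → F → Y → H → G → D = 66; combined 72.

Minimum combined distance: 72 miles.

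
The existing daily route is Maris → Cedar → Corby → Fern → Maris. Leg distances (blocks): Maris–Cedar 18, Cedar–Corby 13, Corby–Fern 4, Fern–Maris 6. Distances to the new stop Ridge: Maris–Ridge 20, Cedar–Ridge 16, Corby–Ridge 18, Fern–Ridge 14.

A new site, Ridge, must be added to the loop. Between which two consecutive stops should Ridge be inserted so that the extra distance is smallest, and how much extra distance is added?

Insertion cost between consecutive stops i–j is d(i,Ridge) + d(Ridge,j) − d(i,j):
  between Maris and Cedar: 20 + 16 − 18 = 18
  between Cedar and Corby: 16 + 18 − 13 = 21
  between Corby and Fern: 18 + 14 − 4 = 28
  between Fern and Maris: 14 + 20 − 6 = 28
Cheapest insertion is between Maris and Cedar, adding 18.
New total = 41 + 18 = 59.

Minimum extra distance: 18 blocks, inserting Ridge between Maris and Cedar.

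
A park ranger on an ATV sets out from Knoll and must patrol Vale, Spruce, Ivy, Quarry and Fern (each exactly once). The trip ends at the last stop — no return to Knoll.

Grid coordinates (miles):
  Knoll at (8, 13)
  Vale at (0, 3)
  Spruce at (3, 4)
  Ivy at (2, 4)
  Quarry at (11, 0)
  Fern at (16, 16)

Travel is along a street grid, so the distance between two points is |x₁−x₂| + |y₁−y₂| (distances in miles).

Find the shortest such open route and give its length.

Shortest open route: 48 miles.

There are 5! = 120 possible orderings.
Knoll→Vale→Spruce→Ivy→Quarry→Fern: 18+4+1+13+21 = 57
Knoll→Vale→Spruce→Ivy→Fern→Quarry: 18+4+1+26+21 = 70
Knoll→Vale→Spruce→Quarry→Ivy→Fern: 18+4+12+13+26 = 73
Knoll→Vale→Spruce→Quarry→Fern→Ivy: 18+4+12+21+26 = 81
Knoll→Vale→Spruce→Fern→Ivy→Quarry: 18+4+25+26+13 = 86
Knoll→Vale→Spruce→Fern→Quarry→Ivy: 18+4+25+21+13 = 81
Knoll→Vale→Ivy→Spruce→Quarry→Fern: 18+3+1+12+21 = 55
Knoll→Vale→Ivy→Spruce→Fern→Quarry: 18+3+1+25+21 = 68
Knoll→Vale→Ivy→Quarry→Spruce→Fern: 18+3+13+12+25 = 71
Knoll→Vale→Ivy→Quarry→Fern→Spruce: 18+3+13+21+25 = 80
Knoll→Vale→Ivy→Fern→Spruce→Quarry: 18+3+26+25+12 = 84
Knoll→Vale→Ivy→Fern→Quarry→Spruce: 18+3+26+21+12 = 80
Knoll→Vale→Quarry→Spruce→Ivy→Fern: 18+14+12+1+26 = 71
Knoll→Vale→Quarry→Spruce→Fern→Ivy: 18+14+12+25+26 = 95
… (106 more)
Knoll→Fern→Quarry→Spruce→Ivy→Vale: 11+21+12+1+3 = 48  ← best
The minimum is 48.
One shortest path: Knoll → Fern → Quarry → Spruce → Ivy → Vale.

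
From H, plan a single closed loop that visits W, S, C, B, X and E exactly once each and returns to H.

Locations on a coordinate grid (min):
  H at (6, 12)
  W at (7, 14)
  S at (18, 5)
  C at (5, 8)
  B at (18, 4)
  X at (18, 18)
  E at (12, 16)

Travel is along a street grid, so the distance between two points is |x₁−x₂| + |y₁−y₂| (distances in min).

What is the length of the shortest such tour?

Shortest round trip = 54 min.

There are 360 distinct closed tours to check (reversals are equivalent).
H-W-S-C-B-X-E-H: 3+20+16+17+14+8+10 = 88
H-W-S-C-B-E-X-H: 3+20+16+17+18+8+18 = 100
H-W-S-C-X-B-E-H: 3+20+16+23+14+18+10 = 104
H-W-S-C-X-E-B-H: 3+20+16+23+8+18+20 = 108
H-W-S-C-E-B-X-H: 3+20+16+15+18+14+18 = 104
H-W-S-C-E-X-B-H: 3+20+16+15+8+14+20 = 96
H-W-S-B-C-X-E-H: 3+20+1+17+23+8+10 = 82
H-W-S-B-C-E-X-H: 3+20+1+17+15+8+18 = 82
… (352 more)
H-W-E-X-S-B-C-H: 3+7+8+13+1+17+5 = 54  ← best
The minimum is 54.
One optimal route: H → W → E → X → S → B → C → H (or its reverse).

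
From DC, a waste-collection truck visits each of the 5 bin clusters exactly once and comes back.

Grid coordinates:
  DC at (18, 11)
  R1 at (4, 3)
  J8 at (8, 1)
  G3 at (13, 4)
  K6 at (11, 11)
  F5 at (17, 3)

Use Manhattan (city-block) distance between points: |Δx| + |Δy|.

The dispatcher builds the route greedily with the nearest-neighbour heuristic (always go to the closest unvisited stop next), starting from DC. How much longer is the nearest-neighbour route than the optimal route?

The nearest-neighbour route is 10 longer than optimal.

From DC: K6=7, F5=9, G3=12, J8=20, R1=22 → choose K6 (7).
From K6: G3=9, J8=13, F5=14, R1=15 → choose G3 (9).
From G3: F5=5, J8=8, R1=10 → choose F5 (5).
From F5: J8=11, R1=13 → choose J8 (11).
From J8: R1=6 → choose R1 (6).
NN route DC → K6 → G3 → F5 → J8 → R1 → DC costs 60.
Optimal: DC → K6 → R1 → J8 → G3 → F5 → DC costs 50 (by enumerating all 60 distinct tours).
Excess = 60 − 50 = 10.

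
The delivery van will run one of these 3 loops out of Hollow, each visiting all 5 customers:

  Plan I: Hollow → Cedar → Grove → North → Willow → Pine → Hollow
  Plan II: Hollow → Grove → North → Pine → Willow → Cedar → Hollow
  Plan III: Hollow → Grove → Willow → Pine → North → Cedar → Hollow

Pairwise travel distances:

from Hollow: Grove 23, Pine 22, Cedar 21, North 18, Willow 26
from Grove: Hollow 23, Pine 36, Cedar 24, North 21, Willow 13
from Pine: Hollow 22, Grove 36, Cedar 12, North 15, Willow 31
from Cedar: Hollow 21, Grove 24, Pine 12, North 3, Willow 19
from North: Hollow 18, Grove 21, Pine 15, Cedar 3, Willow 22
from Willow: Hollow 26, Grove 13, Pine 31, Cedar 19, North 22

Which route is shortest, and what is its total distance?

Plan I: 21 + 24 + 21 + 22 + 31 + 22 = 141
Plan II: 23 + 21 + 15 + 31 + 19 + 21 = 130
Plan III: 23 + 13 + 31 + 15 + 3 + 21 = 106

Shortest is Plan III, total 106.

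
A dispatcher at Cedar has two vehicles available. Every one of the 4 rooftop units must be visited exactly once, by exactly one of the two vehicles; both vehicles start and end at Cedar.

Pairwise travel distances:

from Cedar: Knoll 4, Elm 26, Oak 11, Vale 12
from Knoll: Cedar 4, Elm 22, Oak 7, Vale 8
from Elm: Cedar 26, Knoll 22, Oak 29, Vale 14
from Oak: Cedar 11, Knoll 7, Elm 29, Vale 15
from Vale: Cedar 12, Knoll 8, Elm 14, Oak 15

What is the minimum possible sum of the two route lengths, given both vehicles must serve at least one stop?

Check every non-empty split of the stops between the two vehicles; for each half take its own optimal tour:
  {Knoll} + {Elm, Oak, Vale}: 8 + 66 = 74
  {Elm} + {Knoll, Oak, Vale}: 52 + 38 = 90
  {Knoll, Elm} + {Oak, Vale}: 52 + 38 = 90
  {Oak} + {Knoll, Elm, Vale}: 22 + 52 = 74
  {Knoll, Oak} + {Elm, Vale}: 22 + 52 = 74
  {Elm, Oak} + {Knoll, Vale}: 66 + 24 = 90
  … (7 splits in total)
Best: vehicle 1 Cedar → Knoll → Cedar = 8; vehicle 2 Cedar → Elm → Vale → Oak → Cedar = 66; combined 74.

74 — the smallest possible combined total.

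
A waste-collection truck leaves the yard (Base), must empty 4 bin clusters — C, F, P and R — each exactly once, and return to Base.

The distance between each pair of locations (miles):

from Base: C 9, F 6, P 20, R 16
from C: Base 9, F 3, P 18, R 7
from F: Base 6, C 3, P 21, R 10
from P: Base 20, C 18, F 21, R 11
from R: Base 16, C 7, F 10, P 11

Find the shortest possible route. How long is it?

Shortest round trip = 47 miles.

Base → C → F → P → R → Base: 9+3+21+11+16 = 60
Base → C → F → R → P → Base: 9+3+10+11+20 = 53
Base → C → P → F → R → Base: 9+18+21+10+16 = 74
Base → C → P → R → F → Base: 9+18+11+10+6 = 54
Base → C → R → F → P → Base: 9+7+10+21+20 = 67
Base → C → R → P → F → Base: 9+7+11+21+6 = 54
Base → F → C → P → R → Base: 6+3+18+11+16 = 54
Base → F → C → R → P → Base: 6+3+7+11+20 = 47
Base → F → P → C → R → Base: 6+21+18+7+16 = 68
Base → F → R → C → P → Base: 6+10+7+18+20 = 61
Base → P → C → F → R → Base: 20+18+3+10+16 = 67
Base → P → F → C → R → Base: 20+21+3+7+16 = 67
The minimum is 47.
One optimal route: Base → F → C → R → P → Base (or its reverse).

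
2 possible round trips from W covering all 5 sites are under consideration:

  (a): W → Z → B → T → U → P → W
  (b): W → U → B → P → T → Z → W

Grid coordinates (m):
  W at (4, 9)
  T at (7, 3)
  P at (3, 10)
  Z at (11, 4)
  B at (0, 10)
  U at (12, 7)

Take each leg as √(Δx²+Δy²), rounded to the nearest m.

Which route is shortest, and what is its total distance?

(a): 9 + 13 + 10 + 6 + 9 + 1 = 48
(b): 8 + 12 + 3 + 8 + 4 + 9 = 44

44 m — (b) is the shortest.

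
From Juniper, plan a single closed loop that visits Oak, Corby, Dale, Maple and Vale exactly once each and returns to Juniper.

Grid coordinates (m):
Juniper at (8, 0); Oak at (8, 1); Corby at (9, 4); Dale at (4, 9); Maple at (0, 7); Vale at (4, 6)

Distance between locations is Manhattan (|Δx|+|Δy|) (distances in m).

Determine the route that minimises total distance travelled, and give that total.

With 5 stops there are 5!/2 = 60 distinct round trips (a route and its reverse cost the same).
Juniper → Oak → Corby → Dale → Maple → Vale → Juniper: 1+4+10+6+5+10 = 36
Juniper → Oak → Corby → Dale → Vale → Maple → Juniper: 1+4+10+3+5+15 = 38
Juniper → Oak → Corby → Maple → Dale → Vale → Juniper: 1+4+12+6+3+10 = 36
Juniper → Oak → Corby → Maple → Vale → Dale → Juniper: 1+4+12+5+3+13 = 38
Juniper → Oak → Corby → Vale → Dale → Maple → Juniper: 1+4+7+3+6+15 = 36
Juniper → Oak → Corby → Vale → Maple → Dale → Juniper: 1+4+7+5+6+13 = 36
Juniper → Oak → Dale → Corby → Maple → Vale → Juniper: 1+12+10+12+5+10 = 50
Juniper → Oak → Dale → Corby → Vale → Maple → Juniper: 1+12+10+7+5+15 = 50
Juniper → Oak → Dale → Maple → Corby → Vale → Juniper: 1+12+6+12+7+10 = 48
Juniper → Oak → Dale → Maple → Vale → Corby → Juniper: 1+12+6+5+7+5 = 36
Juniper → Oak → Dale → Vale → Corby → Maple → Juniper: 1+12+3+7+12+15 = 50
Juniper → Oak → Dale → Vale → Maple → Corby → Juniper: 1+12+3+5+12+5 = 38
Juniper → Oak → Maple → Corby → Dale → Vale → Juniper: 1+14+12+10+3+10 = 50
Juniper → Oak → Maple → Corby → Vale → Dale → Juniper: 1+14+12+7+3+13 = 50
… (46 more)
The minimum is 36.
One optimal route: Juniper → Oak → Corby → Dale → Maple → Vale → Juniper (or its reverse).

Shortest round trip = 36 m.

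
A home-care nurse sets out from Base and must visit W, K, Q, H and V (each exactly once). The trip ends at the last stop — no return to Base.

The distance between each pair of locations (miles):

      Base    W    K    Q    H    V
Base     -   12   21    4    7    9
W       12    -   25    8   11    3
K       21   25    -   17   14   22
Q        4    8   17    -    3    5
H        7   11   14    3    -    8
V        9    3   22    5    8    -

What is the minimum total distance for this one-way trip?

Shortest open route: 37 miles.

There are 5! = 120 possible orderings.
Base → W → K → Q → H → V: 12+25+17+3+8 = 65
Base → W → K → Q → V → H: 12+25+17+5+8 = 67
Base → W → K → H → Q → V: 12+25+14+3+5 = 59
Base → W → K → H → V → Q: 12+25+14+8+5 = 64
Base → W → K → V → Q → H: 12+25+22+5+3 = 67
Base → W → K → V → H → Q: 12+25+22+8+3 = 70
Base → W → Q → K → H → V: 12+8+17+14+8 = 59
Base → W → Q → K → V → H: 12+8+17+22+8 = 67
Base → W → Q → H → K → V: 12+8+3+14+22 = 59
Base → W → Q → H → V → K: 12+8+3+8+22 = 53
Base → W → Q → V → K → H: 12+8+5+22+14 = 61
Base → W → Q → V → H → K: 12+8+5+8+14 = 47
Base → W → H → K → Q → V: 12+11+14+17+5 = 59
Base → W → H → K → V → Q: 12+11+14+22+5 = 64
… (106 more)
Base → W → V → Q → H → K: 12+3+5+3+14 = 37  ← best
The minimum is 37.
One shortest path: Base → W → V → Q → H → K.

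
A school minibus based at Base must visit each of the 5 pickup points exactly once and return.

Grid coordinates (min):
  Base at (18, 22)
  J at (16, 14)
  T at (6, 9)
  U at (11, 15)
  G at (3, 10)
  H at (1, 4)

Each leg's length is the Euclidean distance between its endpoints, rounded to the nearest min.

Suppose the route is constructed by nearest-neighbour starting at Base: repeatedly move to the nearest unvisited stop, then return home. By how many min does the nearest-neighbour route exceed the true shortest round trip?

Base: J=8, U=10, T=18, G=19, H=25 ⇒ J
J: U=5, T=11, G=14, H=18 ⇒ U
U: T=8, G=9, H=15 ⇒ T
T: G=3, H=7 ⇒ G
G: H=6 ⇒ H
NN route Base → J → U → T → G → H → Base costs 55.
Optimal: Base → J → T → H → G → U → Base costs 51 (by enumerating all 60 distinct tours).
Excess = 55 − 51 = 4.

4 min longer than the optimal tour.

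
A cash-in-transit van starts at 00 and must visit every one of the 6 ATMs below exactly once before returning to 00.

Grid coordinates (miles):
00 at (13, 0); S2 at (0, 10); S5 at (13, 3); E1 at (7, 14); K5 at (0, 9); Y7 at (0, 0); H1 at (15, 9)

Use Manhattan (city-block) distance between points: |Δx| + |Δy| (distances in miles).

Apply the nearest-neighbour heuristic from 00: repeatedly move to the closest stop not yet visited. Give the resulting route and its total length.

At 00 the remaining stops are S5 3, H1 11, Y7 13, E1 20, K5 22, S2 23; go to S5.
At S5 the remaining stops are H1 8, Y7 16, E1 17, K5 19, S2 20; go to H1.
At H1 the remaining stops are E1 13, K5 15, S2 16, Y7 24; go to E1.
At E1 the remaining stops are S2 11, K5 12, Y7 21; go to S2.
At S2 the remaining stops are K5 1, Y7 10; go to K5.
At K5 the remaining stops are Y7 9; go to Y7.
Return Y7→00: 13.
Total = 3 + 8 + 13 + 11 + 1 + 9 + 13 = 58.

58 miles along 00 → S5 → H1 → E1 → S2 → K5 → Y7 → 00.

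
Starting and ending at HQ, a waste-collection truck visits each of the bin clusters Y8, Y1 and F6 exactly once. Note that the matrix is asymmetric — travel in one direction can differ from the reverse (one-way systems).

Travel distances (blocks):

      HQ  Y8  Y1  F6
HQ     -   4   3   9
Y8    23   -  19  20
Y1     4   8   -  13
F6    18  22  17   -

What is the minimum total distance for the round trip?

HQ-Y8-Y1-F6-HQ: 4+19+13+18 = 54
HQ-Y8-F6-Y1-HQ: 4+20+17+4 = 45
HQ-Y1-Y8-F6-HQ: 3+8+20+18 = 49
HQ-Y1-F6-Y8-HQ: 3+13+22+23 = 61
HQ-F6-Y8-Y1-HQ: 9+22+19+4 = 54
HQ-F6-Y1-Y8-HQ: 9+17+8+23 = 57
The minimum is 45.
One optimal route: HQ → Y8 → F6 → Y1 → HQ.

Minimum total distance: 45 blocks.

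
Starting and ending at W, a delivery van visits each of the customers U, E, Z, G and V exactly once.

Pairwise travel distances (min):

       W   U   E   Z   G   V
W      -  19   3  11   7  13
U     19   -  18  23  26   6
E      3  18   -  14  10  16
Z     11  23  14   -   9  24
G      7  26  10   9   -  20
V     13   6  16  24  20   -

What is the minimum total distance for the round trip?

With 5 stops there are 5!/2 = 60 distinct round trips (a route and its reverse cost the same).
W-U-E-Z-G-V-W: 19+18+14+9+20+13 = 93
W-U-E-Z-V-G-W: 19+18+14+24+20+7 = 102
W-U-E-G-Z-V-W: 19+18+10+9+24+13 = 93
W-U-E-G-V-Z-W: 19+18+10+20+24+11 = 102
W-U-E-V-Z-G-W: 19+18+16+24+9+7 = 93
W-U-E-V-G-Z-W: 19+18+16+20+9+11 = 93
W-U-Z-E-G-V-W: 19+23+14+10+20+13 = 99
W-U-Z-E-V-G-W: 19+23+14+16+20+7 = 99
W-U-Z-G-E-V-W: 19+23+9+10+16+13 = 90
W-U-Z-G-V-E-W: 19+23+9+20+16+3 = 90
W-U-Z-V-E-G-W: 19+23+24+16+10+7 = 99
W-U-Z-V-G-E-W: 19+23+24+20+10+3 = 99
W-U-G-E-Z-V-W: 19+26+10+14+24+13 = 106
W-U-G-E-V-Z-W: 19+26+10+16+24+11 = 106
… (46 more)
W-E-G-Z-U-V-W: 3+10+9+23+6+13 = 64  ← best
The minimum is 64.
One optimal route: W → E → G → Z → U → V → W (or its reverse).

Shortest round trip = 64 min.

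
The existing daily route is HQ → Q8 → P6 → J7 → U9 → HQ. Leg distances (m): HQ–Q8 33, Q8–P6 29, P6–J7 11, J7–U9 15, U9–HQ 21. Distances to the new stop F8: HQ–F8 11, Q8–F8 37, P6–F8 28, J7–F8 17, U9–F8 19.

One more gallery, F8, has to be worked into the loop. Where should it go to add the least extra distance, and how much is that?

Minimum extra distance: 9 m, inserting F8 between U9 and HQ.

Insertion cost between consecutive stops i–j is d(i,F8) + d(F8,j) − d(i,j):
  between HQ and Q8: 11 + 37 − 33 = 15
  between Q8 and P6: 37 + 28 − 29 = 36
  between P6 and J7: 28 + 17 − 11 = 34
  between J7 and U9: 17 + 19 − 15 = 21
  between U9 and HQ: 19 + 11 − 21 = 9
Cheapest insertion is between U9 and HQ, adding 9.
New total = 109 + 9 = 118.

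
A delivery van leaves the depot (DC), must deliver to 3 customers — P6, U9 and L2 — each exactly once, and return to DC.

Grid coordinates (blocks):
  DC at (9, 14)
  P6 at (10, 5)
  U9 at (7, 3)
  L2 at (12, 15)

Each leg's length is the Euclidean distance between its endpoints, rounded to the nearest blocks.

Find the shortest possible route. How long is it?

Minimum total distance: 28 blocks.

With 3 stops there are 3!/2 = 3 distinct round trips (a route and its reverse cost the same).
DC-P6-U9-L2-DC: 9+4+13+3 = 29
DC-P6-L2-U9-DC: 9+10+13+11 = 43
DC-U9-P6-L2-DC: 11+4+10+3 = 28
The minimum is 28.
One optimal route: DC → U9 → P6 → L2 → DC (or its reverse).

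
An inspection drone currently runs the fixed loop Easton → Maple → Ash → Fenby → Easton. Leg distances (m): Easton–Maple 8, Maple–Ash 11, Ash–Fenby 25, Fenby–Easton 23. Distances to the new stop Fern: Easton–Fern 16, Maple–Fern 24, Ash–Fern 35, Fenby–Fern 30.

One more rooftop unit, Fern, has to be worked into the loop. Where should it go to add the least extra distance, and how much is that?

Minimum extra distance: 23 m, inserting Fern between Fenby and Easton.

Insertion cost between consecutive stops i–j is d(i,Fern) + d(Fern,j) − d(i,j):
  between Easton and Maple: 16 + 24 − 8 = 32
  between Maple and Ash: 24 + 35 − 11 = 48
  between Ash and Fenby: 35 + 30 − 25 = 40
  between Fenby and Easton: 30 + 16 − 23 = 23
Cheapest insertion is between Fenby and Easton, adding 23.
New total = 67 + 23 = 90.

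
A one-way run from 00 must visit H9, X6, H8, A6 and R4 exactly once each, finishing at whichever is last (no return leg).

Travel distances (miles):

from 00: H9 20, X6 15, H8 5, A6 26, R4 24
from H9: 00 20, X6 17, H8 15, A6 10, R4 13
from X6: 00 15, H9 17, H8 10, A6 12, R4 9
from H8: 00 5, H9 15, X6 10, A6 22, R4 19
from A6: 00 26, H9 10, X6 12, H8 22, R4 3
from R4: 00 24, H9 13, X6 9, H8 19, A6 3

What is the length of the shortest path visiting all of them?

There are 5! = 120 possible orderings.
00 → H9 → X6 → H8 → A6 → R4: 20+17+10+22+3 = 72
00 → H9 → X6 → H8 → R4 → A6: 20+17+10+19+3 = 69
00 → H9 → X6 → A6 → H8 → R4: 20+17+12+22+19 = 90
00 → H9 → X6 → A6 → R4 → H8: 20+17+12+3+19 = 71
00 → H9 → X6 → R4 → H8 → A6: 20+17+9+19+22 = 87
00 → H9 → X6 → R4 → A6 → H8: 20+17+9+3+22 = 71
00 → H9 → H8 → X6 → A6 → R4: 20+15+10+12+3 = 60
00 → H9 → H8 → X6 → R4 → A6: 20+15+10+9+3 = 57
00 → H9 → H8 → A6 → X6 → R4: 20+15+22+12+9 = 78
00 → H9 → H8 → A6 → R4 → X6: 20+15+22+3+9 = 69
00 → H9 → H8 → R4 → X6 → A6: 20+15+19+9+12 = 75
00 → H9 → H8 → R4 → A6 → X6: 20+15+19+3+12 = 69
00 → H9 → A6 → X6 → H8 → R4: 20+10+12+10+19 = 71
00 → H9 → A6 → X6 → R4 → H8: 20+10+12+9+19 = 70
… (106 more)
00 → H8 → X6 → R4 → A6 → H9: 5+10+9+3+10 = 37  ← best
The minimum is 37.
One shortest path: 00 → H8 → X6 → R4 → A6 → H9.

Minimum one-way distance = 37 miles.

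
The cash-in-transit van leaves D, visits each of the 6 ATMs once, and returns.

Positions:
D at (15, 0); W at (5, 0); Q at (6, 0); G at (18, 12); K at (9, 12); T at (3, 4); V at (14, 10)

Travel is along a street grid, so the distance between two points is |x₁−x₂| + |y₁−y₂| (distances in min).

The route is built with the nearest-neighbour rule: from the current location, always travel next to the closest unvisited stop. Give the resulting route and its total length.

From D: distances to unvisited — Q=9, W=10, V=11, G=15, T=16, K=18. Nearest is Q (9).
From Q: distances to unvisited — W=1, T=7, K=15, V=18, G=24. Nearest is W (1).
From W: distances to unvisited — T=6, K=16, V=19, G=25. Nearest is T (6).
From T: distances to unvisited — K=14, V=17, G=23. Nearest is K (14).
From K: distances to unvisited — V=7, G=9. Nearest is V (7).
From V: distances to unvisited — G=6. Nearest is G (6).
Return G→D: 15.
Total = 9 + 1 + 6 + 14 + 7 + 6 + 15 = 58.

Nearest-neighbour total = 58 min; route D → Q → W → T → K → V → G → D.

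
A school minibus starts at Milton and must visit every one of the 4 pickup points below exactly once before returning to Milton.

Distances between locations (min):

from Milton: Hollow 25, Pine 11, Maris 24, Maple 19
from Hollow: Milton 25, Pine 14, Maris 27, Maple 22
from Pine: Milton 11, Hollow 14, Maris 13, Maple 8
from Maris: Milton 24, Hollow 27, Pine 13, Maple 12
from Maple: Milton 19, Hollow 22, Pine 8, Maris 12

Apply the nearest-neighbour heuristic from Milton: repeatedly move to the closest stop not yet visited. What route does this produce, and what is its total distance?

At Milton the remaining stops are Pine 11, Maple 19, Maris 24, Hollow 25; go to Pine.
At Pine the remaining stops are Maple 8, Maris 13, Hollow 14; go to Maple.
At Maple the remaining stops are Maris 12, Hollow 22; go to Maris.
At Maris the remaining stops are Hollow 27; go to Hollow.
Return Hollow→Milton: 25.
Total = 11 + 8 + 12 + 27 + 25 = 83.

Nearest-neighbour total = 83 min; route Milton → Pine → Maple → Maris → Hollow → Milton.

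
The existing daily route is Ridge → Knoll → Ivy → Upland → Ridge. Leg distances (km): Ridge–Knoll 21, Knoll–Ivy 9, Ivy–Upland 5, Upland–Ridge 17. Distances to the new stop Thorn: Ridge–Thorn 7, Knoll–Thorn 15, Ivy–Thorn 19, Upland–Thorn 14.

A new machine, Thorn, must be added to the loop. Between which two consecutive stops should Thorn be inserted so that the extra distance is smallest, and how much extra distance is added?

Adding 1 km by placing Thorn on the Ridge–Knoll leg.

Insertion cost between consecutive stops i–j is d(i,Thorn) + d(Thorn,j) − d(i,j):
  between Ridge and Knoll: 7 + 15 − 21 = 1
  between Knoll and Ivy: 15 + 19 − 9 = 25
  between Ivy and Upland: 19 + 14 − 5 = 28
  between Upland and Ridge: 14 + 7 − 17 = 4
Cheapest insertion is between Ridge and Knoll, adding 1.
New total = 52 + 1 = 53.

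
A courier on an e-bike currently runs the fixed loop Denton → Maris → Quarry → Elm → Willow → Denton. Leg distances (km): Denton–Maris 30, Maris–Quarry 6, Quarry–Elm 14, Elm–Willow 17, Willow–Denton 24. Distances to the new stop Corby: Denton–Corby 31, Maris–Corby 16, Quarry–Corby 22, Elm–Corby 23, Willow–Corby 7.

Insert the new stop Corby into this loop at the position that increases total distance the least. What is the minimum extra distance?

Adding 13 km by placing Corby on the Elm–Willow leg.

Insertion cost between consecutive stops i–j is d(i,Corby) + d(Corby,j) − d(i,j):
  between Denton and Maris: 31 + 16 − 30 = 17
  between Maris and Quarry: 16 + 22 − 6 = 32
  between Quarry and Elm: 22 + 23 − 14 = 31
  between Elm and Willow: 23 + 7 − 17 = 13
  between Willow and Denton: 7 + 31 − 24 = 14
Cheapest insertion is between Elm and Willow, adding 13.
New total = 91 + 13 = 104.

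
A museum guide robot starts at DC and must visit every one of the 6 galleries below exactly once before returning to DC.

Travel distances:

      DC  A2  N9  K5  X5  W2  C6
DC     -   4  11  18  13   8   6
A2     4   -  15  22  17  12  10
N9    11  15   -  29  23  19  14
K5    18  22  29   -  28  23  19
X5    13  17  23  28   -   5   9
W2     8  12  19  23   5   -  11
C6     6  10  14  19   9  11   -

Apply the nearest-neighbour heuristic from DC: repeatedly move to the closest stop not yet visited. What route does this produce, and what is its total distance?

From DC: distances to unvisited — A2=4, C6=6, W2=8, N9=11, X5=13, K5=18. Nearest is A2 (4).
From A2: distances to unvisited — C6=10, W2=12, N9=15, X5=17, K5=22. Nearest is C6 (10).
From C6: distances to unvisited — X5=9, W2=11, N9=14, K5=19. Nearest is X5 (9).
From X5: distances to unvisited — W2=5, N9=23, K5=28. Nearest is W2 (5).
From W2: distances to unvisited — N9=19, K5=23. Nearest is N9 (19).
From N9: distances to unvisited — K5=29. Nearest is K5 (29).
Return K5→DC: 18.
Total = 4 + 10 + 9 + 5 + 19 + 29 + 18 = 94.

94 along DC → A2 → C6 → X5 → W2 → N9 → K5 → DC.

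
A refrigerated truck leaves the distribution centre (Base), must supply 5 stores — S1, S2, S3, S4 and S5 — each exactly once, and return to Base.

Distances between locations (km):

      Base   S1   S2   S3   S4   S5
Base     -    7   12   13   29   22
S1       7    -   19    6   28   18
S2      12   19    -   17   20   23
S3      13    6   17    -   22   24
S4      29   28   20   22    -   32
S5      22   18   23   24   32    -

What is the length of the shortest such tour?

There are 60 distinct closed tours to check (reversals are equivalent).
Base-S1-S2-S3-S4-S5-Base: 7+19+17+22+32+22 = 119
Base-S1-S2-S3-S5-S4-Base: 7+19+17+24+32+29 = 128
Base-S1-S2-S4-S3-S5-Base: 7+19+20+22+24+22 = 114
Base-S1-S2-S4-S5-S3-Base: 7+19+20+32+24+13 = 115
Base-S1-S2-S5-S3-S4-Base: 7+19+23+24+22+29 = 124
Base-S1-S2-S5-S4-S3-Base: 7+19+23+32+22+13 = 116
Base-S1-S3-S2-S4-S5-Base: 7+6+17+20+32+22 = 104
Base-S1-S3-S2-S5-S4-Base: 7+6+17+23+32+29 = 114
Base-S1-S3-S4-S2-S5-Base: 7+6+22+20+23+22 = 100
Base-S1-S3-S4-S5-S2-Base: 7+6+22+32+23+12 = 102
Base-S1-S3-S5-S2-S4-Base: 7+6+24+23+20+29 = 109
Base-S1-S3-S5-S4-S2-Base: 7+6+24+32+20+12 = 101
Base-S1-S4-S2-S3-S5-Base: 7+28+20+17+24+22 = 118
Base-S1-S4-S2-S5-S3-Base: 7+28+20+23+24+13 = 115
… (46 more)
The minimum is 100.
One optimal route: Base → S1 → S3 → S4 → S2 → S5 → Base (or its reverse).

100 km — the shortest possible round trip.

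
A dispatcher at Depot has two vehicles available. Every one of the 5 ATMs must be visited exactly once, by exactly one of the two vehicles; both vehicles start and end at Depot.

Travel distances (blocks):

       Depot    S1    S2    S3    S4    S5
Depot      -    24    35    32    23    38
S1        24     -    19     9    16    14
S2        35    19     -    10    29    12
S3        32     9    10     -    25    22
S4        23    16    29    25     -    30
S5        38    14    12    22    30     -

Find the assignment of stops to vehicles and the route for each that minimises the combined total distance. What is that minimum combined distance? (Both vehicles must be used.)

Try each way of splitting the stops between the two vehicles (each non-empty) and, for each split, find the best tour for each vehicle:
  {S1} + {S2, S3, S4, S5}: 48 + 107 = 155
  {S2} + {S1, S3, S4, S5}: 70 + 107 = 177
  {S1, S2} + {S3, S4, S5}: 78 + 107 = 185
  {S3} + {S1, S2, S4, S5}: 64 + 100 = 164
  {S1, S3} + {S2, S4, S5}: 65 + 100 = 165
  {S2, S3} + {S1, S4, S5}: 77 + 91 = 168
  … (15 splits in total)
  {S4} + {S1, S2, S3, S5}: 46 + 92 = 138  ← best
Best: vehicle 1 Depot → S4 → Depot = 46; vehicle 2 Depot → S1 → S5 → S2 → S3 → Depot = 92; combined 138.

138 blocks — the smallest possible combined total.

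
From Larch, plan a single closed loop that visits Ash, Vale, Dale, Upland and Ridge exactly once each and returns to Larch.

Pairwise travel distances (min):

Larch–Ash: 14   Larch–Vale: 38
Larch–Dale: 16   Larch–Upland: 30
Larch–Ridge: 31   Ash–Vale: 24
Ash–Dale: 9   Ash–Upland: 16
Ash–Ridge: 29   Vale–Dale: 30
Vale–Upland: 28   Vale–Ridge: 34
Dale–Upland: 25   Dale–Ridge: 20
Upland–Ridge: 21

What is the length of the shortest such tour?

Larch → Ash → Vale → Dale → Upland → Ridge → Larch: 14+24+30+25+21+31 = 145
Larch → Ash → Vale → Dale → Ridge → Upland → Larch: 14+24+30+20+21+30 = 139
Larch → Ash → Vale → Upland → Dale → Ridge → Larch: 14+24+28+25+20+31 = 142
Larch → Ash → Vale → Upland → Ridge → Dale → Larch: 14+24+28+21+20+16 = 123
Larch → Ash → Vale → Ridge → Dale → Upland → Larch: 14+24+34+20+25+30 = 147
Larch → Ash → Vale → Ridge → Upland → Dale → Larch: 14+24+34+21+25+16 = 134
Larch → Ash → Dale → Vale → Upland → Ridge → Larch: 14+9+30+28+21+31 = 133
Larch → Ash → Dale → Vale → Ridge → Upland → Larch: 14+9+30+34+21+30 = 138
Larch → Ash → Dale → Upland → Vale → Ridge → Larch: 14+9+25+28+34+31 = 141
Larch → Ash → Dale → Upland → Ridge → Vale → Larch: 14+9+25+21+34+38 = 141
Larch → Ash → Dale → Ridge → Vale → Upland → Larch: 14+9+20+34+28+30 = 135
Larch → Ash → Dale → Ridge → Upland → Vale → Larch: 14+9+20+21+28+38 = 130
Larch → Ash → Upland → Vale → Dale → Ridge → Larch: 14+16+28+30+20+31 = 139
Larch → Ash → Upland → Vale → Ridge → Dale → Larch: 14+16+28+34+20+16 = 128
… (46 more)
The minimum is 123.
One optimal route: Larch → Ash → Vale → Upland → Ridge → Dale → Larch (or its reverse).

123 min — the shortest possible round trip.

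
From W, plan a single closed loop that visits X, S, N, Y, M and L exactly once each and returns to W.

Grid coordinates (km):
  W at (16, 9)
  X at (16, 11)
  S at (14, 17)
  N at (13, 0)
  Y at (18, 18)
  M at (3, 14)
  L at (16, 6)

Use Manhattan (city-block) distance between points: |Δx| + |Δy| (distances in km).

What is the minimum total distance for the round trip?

With 6 stops there are 6!/2 = 360 distinct round trips (a route and its reverse cost the same).
W - X - S - N - Y - M - L - W: 2+8+18+23+19+21+3 = 94
W - X - S - N - Y - L - M - W: 2+8+18+23+14+21+18 = 104
W - X - S - N - M - Y - L - W: 2+8+18+24+19+14+3 = 88
W - X - S - N - M - L - Y - W: 2+8+18+24+21+14+11 = 98
W - X - S - N - L - Y - M - W: 2+8+18+9+14+19+18 = 88
W - X - S - N - L - M - Y - W: 2+8+18+9+21+19+11 = 88
W - X - S - Y - N - M - L - W: 2+8+5+23+24+21+3 = 86
W - X - S - Y - N - L - M - W: 2+8+5+23+9+21+18 = 86
… (352 more)
W - X - Y - S - M - N - L - W: 2+9+5+14+24+9+3 = 66  ← best
The minimum is 66.
One optimal route: W → X → Y → S → M → N → L → W (or its reverse).

66 km — the shortest possible round trip.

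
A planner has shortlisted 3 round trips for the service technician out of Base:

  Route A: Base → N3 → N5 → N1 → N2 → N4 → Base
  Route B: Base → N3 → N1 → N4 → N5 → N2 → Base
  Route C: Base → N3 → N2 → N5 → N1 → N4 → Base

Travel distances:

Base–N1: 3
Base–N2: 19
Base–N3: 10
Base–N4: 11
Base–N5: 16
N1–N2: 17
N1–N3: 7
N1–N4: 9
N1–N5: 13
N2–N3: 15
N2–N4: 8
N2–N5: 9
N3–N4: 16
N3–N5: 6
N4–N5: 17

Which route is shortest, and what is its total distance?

Route A: 10 + 6 + 13 + 17 + 8 + 11 = 65
Route B: 10 + 7 + 9 + 17 + 9 + 19 = 71
Route C: 10 + 15 + 9 + 13 + 9 + 11 = 67

Shortest is Route A, total 65.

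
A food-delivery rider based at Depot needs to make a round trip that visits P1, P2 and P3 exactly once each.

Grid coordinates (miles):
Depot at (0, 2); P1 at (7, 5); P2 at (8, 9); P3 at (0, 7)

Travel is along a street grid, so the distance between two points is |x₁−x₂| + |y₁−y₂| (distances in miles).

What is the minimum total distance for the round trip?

30 miles — the shortest possible round trip.

There are 3 distinct closed tours to check (reversals are equivalent).
Depot→P1→P2→P3→Depot: 10+5+10+5 = 30
Depot→P1→P3→P2→Depot: 10+9+10+15 = 44
Depot→P2→P1→P3→Depot: 15+5+9+5 = 34
The minimum is 30.
One optimal route: Depot → P1 → P2 → P3 → Depot (or its reverse).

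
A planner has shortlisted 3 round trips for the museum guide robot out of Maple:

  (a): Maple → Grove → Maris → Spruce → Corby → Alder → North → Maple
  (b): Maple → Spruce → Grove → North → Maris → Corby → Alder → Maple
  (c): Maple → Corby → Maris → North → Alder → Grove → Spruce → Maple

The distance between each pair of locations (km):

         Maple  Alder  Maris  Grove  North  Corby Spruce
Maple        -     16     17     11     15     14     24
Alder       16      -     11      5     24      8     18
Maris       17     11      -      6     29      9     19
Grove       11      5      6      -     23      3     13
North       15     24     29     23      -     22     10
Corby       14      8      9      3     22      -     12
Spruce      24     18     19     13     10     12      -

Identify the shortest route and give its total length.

95 km — (a) is the shortest.

(a): 11 + 6 + 19 + 12 + 8 + 24 + 15 = 95
(b): 24 + 13 + 23 + 29 + 9 + 8 + 16 = 122
(c): 14 + 9 + 29 + 24 + 5 + 13 + 24 = 118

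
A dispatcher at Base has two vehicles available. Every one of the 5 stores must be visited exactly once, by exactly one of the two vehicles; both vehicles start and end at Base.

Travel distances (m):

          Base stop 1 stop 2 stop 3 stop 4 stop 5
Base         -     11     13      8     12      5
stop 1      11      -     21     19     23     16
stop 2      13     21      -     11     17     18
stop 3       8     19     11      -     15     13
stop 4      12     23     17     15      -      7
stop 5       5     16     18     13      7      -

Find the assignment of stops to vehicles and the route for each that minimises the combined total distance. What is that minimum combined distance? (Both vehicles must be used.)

Try each way of splitting the stops between the two vehicles (each non-empty) and, for each split, find the best tour for each vehicle:
  {stop 1} + {stop 2, stop 3, stop 4, stop 5}: 22 + 48 = 70
  {stop 2} + {stop 1, stop 3, stop 4, stop 5}: 26 + 57 = 83
  {stop 1, stop 2} + {stop 3, stop 4, stop 5}: 45 + 35 = 80
  {stop 3} + {stop 1, stop 2, stop 4, stop 5}: 16 + 61 = 77
  {stop 1, stop 3} + {stop 2, stop 4, stop 5}: 38 + 42 = 80
  {stop 2, stop 3} + {stop 1, stop 4, stop 5}: 32 + 46 = 78
  … (15 splits in total)
Best: vehicle 1 Base → stop 1 → Base = 22; vehicle 2 Base → stop 3 → stop 2 → stop 4 → stop 5 → Base = 48; combined 70.

Minimum combined distance: 70 m.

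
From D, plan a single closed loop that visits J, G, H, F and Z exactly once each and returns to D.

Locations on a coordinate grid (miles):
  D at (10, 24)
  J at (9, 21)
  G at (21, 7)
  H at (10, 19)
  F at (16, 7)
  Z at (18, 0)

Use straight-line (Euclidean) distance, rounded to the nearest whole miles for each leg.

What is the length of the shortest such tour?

Minimum total distance: 53 miles.

There are 60 distinct closed tours to check (reversals are equivalent).
D-J-G-H-F-Z-D: 3+18+16+13+7+25 = 82
D-J-G-H-Z-F-D: 3+18+16+21+7+18 = 83
D-J-G-F-H-Z-D: 3+18+5+13+21+25 = 85
D-J-G-F-Z-H-D: 3+18+5+7+21+5 = 59
D-J-G-Z-H-F-D: 3+18+8+21+13+18 = 81
D-J-G-Z-F-H-D: 3+18+8+7+13+5 = 54
D-J-H-G-F-Z-D: 3+2+16+5+7+25 = 58
D-J-H-G-Z-F-D: 3+2+16+8+7+18 = 54
D-J-H-F-G-Z-D: 3+2+13+5+8+25 = 56
D-J-H-F-Z-G-D: 3+2+13+7+8+20 = 53
D-J-H-Z-G-F-D: 3+2+21+8+5+18 = 57
D-J-H-Z-F-G-D: 3+2+21+7+5+20 = 58
D-J-F-G-H-Z-D: 3+16+5+16+21+25 = 86
D-J-F-G-Z-H-D: 3+16+5+8+21+5 = 58
… (46 more)
The minimum is 53.
One optimal route: D → J → H → F → Z → G → D (or its reverse).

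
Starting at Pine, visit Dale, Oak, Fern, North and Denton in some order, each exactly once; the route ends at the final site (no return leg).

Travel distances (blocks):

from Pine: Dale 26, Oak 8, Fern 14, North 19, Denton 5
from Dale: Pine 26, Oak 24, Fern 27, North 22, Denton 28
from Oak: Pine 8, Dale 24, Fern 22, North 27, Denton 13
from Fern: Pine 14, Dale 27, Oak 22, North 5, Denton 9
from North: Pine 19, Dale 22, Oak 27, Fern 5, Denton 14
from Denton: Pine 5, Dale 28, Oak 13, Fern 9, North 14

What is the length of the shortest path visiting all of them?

There are 5! = 120 possible orderings.
Pine - Dale - Oak - Fern - North - Denton: 26+24+22+5+14 = 91
Pine - Dale - Oak - Fern - Denton - North: 26+24+22+9+14 = 95
Pine - Dale - Oak - North - Fern - Denton: 26+24+27+5+9 = 91
Pine - Dale - Oak - North - Denton - Fern: 26+24+27+14+9 = 100
Pine - Dale - Oak - Denton - Fern - North: 26+24+13+9+5 = 77
Pine - Dale - Oak - Denton - North - Fern: 26+24+13+14+5 = 82
Pine - Dale - Fern - Oak - North - Denton: 26+27+22+27+14 = 116
Pine - Dale - Fern - Oak - Denton - North: 26+27+22+13+14 = 102
Pine - Dale - Fern - North - Oak - Denton: 26+27+5+27+13 = 98
Pine - Dale - Fern - North - Denton - Oak: 26+27+5+14+13 = 85
Pine - Dale - Fern - Denton - Oak - North: 26+27+9+13+27 = 102
Pine - Dale - Fern - Denton - North - Oak: 26+27+9+14+27 = 103
Pine - Dale - North - Oak - Fern - Denton: 26+22+27+22+9 = 106
Pine - Dale - North - Oak - Denton - Fern: 26+22+27+13+9 = 97
… (106 more)
Pine - Oak - Denton - Fern - North - Dale: 8+13+9+5+22 = 57  ← best
The minimum is 57.
One shortest path: Pine → Oak → Denton → Fern → North → Dale.

57 blocks — the minimum one-way total.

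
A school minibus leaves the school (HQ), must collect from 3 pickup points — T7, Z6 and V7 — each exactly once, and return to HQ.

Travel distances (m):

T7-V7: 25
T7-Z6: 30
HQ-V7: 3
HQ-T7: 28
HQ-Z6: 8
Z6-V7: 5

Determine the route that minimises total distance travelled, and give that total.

With 3 stops there are 3!/2 = 3 distinct round trips (a route and its reverse cost the same).
HQ - T7 - Z6 - V7 - HQ: 28+30+5+3 = 66
HQ - T7 - V7 - Z6 - HQ: 28+25+5+8 = 66
HQ - Z6 - T7 - V7 - HQ: 8+30+25+3 = 66
The minimum is 66.
One optimal route: HQ → T7 → Z6 → V7 → HQ (or its reverse).

Shortest round trip = 66 m.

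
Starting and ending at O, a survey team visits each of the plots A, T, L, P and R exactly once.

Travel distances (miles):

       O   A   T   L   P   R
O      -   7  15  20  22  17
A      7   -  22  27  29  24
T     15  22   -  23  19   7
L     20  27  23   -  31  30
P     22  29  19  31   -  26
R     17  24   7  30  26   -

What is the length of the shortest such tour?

Minimum total distance: 108 miles.

There are 60 distinct closed tours to check (reversals are equivalent).
O - A - T - L - P - R - O: 7+22+23+31+26+17 = 126
O - A - T - L - R - P - O: 7+22+23+30+26+22 = 130
O - A - T - P - L - R - O: 7+22+19+31+30+17 = 126
O - A - T - P - R - L - O: 7+22+19+26+30+20 = 124
O - A - T - R - L - P - O: 7+22+7+30+31+22 = 119
O - A - T - R - P - L - O: 7+22+7+26+31+20 = 113
O - A - L - T - P - R - O: 7+27+23+19+26+17 = 119
O - A - L - T - R - P - O: 7+27+23+7+26+22 = 112
O - A - L - P - T - R - O: 7+27+31+19+7+17 = 108
O - A - L - P - R - T - O: 7+27+31+26+7+15 = 113
O - A - L - R - T - P - O: 7+27+30+7+19+22 = 112
O - A - L - R - P - T - O: 7+27+30+26+19+15 = 124
O - A - P - T - L - R - O: 7+29+19+23+30+17 = 125
O - A - P - T - R - L - O: 7+29+19+7+30+20 = 112
… (46 more)
The minimum is 108.
One optimal route: O → A → L → P → T → R → O (or its reverse).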